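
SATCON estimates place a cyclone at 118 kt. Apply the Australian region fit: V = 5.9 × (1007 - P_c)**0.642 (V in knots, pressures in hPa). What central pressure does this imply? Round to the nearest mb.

901 mb

ΔP = (V / 5.9)^(1/0.642) = (118/5.9)^1.558.
118/5.9 = 20.000; 20.000^1.558 ≈ 106.30 mb.
P_c = 1007 − 106.30 = 900.70 ≈ 901 mb.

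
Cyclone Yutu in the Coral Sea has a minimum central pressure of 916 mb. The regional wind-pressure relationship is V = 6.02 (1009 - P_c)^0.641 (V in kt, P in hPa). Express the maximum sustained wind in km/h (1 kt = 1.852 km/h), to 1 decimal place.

203.7 km/h

ΔP = 1009 − 916 = 93 mb.
V ≈ 6.02 × 93^0.641 = 6.02 × 18.272 ≈ 110.000 kt.
110.000 × 1.852 ≈ 203.72 km/h → 203.7 km/h.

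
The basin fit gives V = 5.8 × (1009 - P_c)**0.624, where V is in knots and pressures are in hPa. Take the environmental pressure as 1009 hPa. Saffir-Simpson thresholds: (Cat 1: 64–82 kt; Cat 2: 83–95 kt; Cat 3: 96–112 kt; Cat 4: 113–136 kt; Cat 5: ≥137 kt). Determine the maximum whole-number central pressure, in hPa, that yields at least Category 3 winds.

919 hPa

Category 3 begins at V = 96 kt.
Required ΔP = (96/5.8)^(1/0.624) = 16.552^1.603 ≈ 89.80 hPa.
P_c ≤ 1009 − 89.80 = 919.20, so the highest integer P_c is 919 hPa.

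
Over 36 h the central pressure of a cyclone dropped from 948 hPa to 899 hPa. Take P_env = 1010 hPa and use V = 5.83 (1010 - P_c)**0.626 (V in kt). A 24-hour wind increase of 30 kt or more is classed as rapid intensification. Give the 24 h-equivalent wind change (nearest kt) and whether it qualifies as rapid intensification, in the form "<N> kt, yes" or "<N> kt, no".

23 kt, no

V₁: ΔP = 62, V ≈ 5.83 × 62^0.626 ≈ 77.22 kt.
V₂: ΔP = 111, V ≈ 5.83 × 111^0.626 ≈ 111.18 kt.
ΔV over 36 h = 33.96 kt → 24 h equivalent = 33.96 × 24/36 ≈ 22.64 kt.
23 kt < 30 kt ⇒ not rapid intensification.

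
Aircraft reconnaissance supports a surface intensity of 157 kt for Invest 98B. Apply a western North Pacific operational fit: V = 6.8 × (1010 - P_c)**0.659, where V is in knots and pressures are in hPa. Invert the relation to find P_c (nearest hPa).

ΔP = (V / 6.8)^(1/0.659) = (157/6.8)^1.517.
157/6.8 = 23.088; 23.088^1.517 ≈ 117.19 hPa.
P_c = 1010 − 117.19 = 892.81 ≈ 893 hPa.

893 hPa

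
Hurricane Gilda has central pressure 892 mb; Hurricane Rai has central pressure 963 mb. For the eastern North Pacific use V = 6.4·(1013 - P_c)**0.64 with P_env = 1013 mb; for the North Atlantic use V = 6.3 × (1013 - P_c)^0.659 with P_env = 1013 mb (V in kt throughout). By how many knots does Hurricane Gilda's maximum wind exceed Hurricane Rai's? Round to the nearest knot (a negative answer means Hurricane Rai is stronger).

Hurricane Gilda: ΔP = 121; V ≈ 6.4 × 121^0.64 ≈ 137.77 kt.
Hurricane Rai: ΔP = 50; V ≈ 6.3 × 50^0.659 ≈ 82.98 kt.
Difference ≈ 137.77 − 82.98 = 54.79 → 55 kt.

55 kt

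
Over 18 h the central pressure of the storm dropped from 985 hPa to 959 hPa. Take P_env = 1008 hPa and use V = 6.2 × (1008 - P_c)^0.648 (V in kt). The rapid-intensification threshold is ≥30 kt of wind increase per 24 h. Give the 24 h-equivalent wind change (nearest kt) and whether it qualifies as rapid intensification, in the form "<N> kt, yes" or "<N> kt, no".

V₁: ΔP = 23, V ≈ 6.2 × 23^0.648 ≈ 47.29 kt.
V₂: ΔP = 49, V ≈ 6.2 × 49^0.648 ≈ 77.20 kt.
ΔV over 18 h = 29.91 kt → 24 h equivalent = 29.91 × 24/18 ≈ 39.88 kt.
40 kt ≥ 30 kt ⇒ rapid intensification.

40 kt, yes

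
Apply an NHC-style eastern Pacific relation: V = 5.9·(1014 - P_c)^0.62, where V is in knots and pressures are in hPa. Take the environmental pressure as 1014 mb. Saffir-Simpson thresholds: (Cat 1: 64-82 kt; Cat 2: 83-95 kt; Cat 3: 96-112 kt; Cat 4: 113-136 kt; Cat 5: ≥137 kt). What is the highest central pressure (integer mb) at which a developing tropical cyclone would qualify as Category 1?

967 mb

Category 1 begins at V = 64 kt.
Required ΔP = (64/5.9)^(1/0.62) = 10.847^1.613 ≈ 46.76 mb.
P_c ≤ 1014 − 46.76 = 967.24, so the highest integer P_c is 967 mb.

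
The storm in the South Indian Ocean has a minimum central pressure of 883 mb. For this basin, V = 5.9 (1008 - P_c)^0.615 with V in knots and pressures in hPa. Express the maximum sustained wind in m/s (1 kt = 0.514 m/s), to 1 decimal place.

59.1 m/s

ΔP = 1008 − 883 = 125 mb.
V ≈ 5.9 × 125^0.615 = 5.9 × 19.480 ≈ 114.935 kt.
114.935 × 0.514 ≈ 59.08 m/s → 59.1 m/s.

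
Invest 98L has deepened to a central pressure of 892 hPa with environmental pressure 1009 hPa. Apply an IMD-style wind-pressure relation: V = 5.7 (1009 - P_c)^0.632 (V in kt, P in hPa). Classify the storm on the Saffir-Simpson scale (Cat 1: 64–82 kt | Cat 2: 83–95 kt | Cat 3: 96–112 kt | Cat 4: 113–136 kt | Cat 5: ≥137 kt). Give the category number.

ΔP = 1009 − 892 = 117 hPa.
V ≈ 5.7 × 117^0.632 = 5.7 × 20.28 ≈ 116 kt.
116 kt falls in the Category 4 band.

4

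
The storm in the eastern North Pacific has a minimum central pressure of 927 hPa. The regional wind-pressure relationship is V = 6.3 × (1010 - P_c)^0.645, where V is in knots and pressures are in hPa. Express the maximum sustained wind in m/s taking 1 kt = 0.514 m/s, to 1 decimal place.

ΔP = 1010 − 927 = 83 hPa.
V ≈ 6.3 × 83^0.645 = 6.3 × 17.290 ≈ 108.930 kt.
108.930 × 0.514 ≈ 55.99 m/s → 56.0 m/s.

56.0 m/s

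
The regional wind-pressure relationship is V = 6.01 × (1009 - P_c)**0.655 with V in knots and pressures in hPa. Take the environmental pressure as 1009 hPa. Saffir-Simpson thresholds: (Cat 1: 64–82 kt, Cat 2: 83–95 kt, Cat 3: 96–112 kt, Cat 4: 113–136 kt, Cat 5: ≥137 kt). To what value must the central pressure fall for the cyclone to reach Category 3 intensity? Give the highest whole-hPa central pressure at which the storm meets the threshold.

Category 3 begins at V = 96 kt.
Required ΔP = (96/6.01)^(1/0.655) = 15.973^1.527 ≈ 68.75 hPa.
P_c ≤ 1009 − 68.75 = 940.25, so the highest integer P_c is 940 hPa.

940 hPa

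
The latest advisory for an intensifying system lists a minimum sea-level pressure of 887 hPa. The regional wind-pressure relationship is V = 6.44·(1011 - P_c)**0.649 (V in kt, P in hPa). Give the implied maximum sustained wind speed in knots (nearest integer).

147 kt

ΔP = 1011 − 887 = 124 hPa.
124^0.649 ≈ 22.837.
V ≈ 6.44 × 22.837 ≈ 147.1 kt.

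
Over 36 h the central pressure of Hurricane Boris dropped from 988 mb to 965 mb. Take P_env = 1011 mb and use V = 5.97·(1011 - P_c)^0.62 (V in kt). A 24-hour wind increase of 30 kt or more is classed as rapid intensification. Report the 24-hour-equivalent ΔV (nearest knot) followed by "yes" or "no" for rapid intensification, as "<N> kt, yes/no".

15 kt, no

V₁: ΔP = 23, V ≈ 5.97 × 23^0.62 ≈ 41.71 kt.
V₂: ΔP = 46, V ≈ 5.97 × 46^0.62 ≈ 64.10 kt.
ΔV over 36 h = 22.39 kt → 24 h equivalent = 22.39 × 24/36 ≈ 14.93 kt.
15 kt < 30 kt ⇒ not rapid intensification.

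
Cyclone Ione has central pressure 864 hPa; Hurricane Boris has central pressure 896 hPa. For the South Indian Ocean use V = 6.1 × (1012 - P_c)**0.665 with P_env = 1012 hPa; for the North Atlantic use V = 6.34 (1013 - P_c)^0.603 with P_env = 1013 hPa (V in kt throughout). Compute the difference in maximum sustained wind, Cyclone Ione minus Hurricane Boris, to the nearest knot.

Cyclone Ione: ΔP = 148; V ≈ 6.1 × 148^0.665 ≈ 169.26 kt.
Hurricane Boris: ΔP = 117; V ≈ 6.34 × 117^0.603 ≈ 112.00 kt.
Difference ≈ 169.26 − 112.00 = 57.26 → 57 kt.

57 kt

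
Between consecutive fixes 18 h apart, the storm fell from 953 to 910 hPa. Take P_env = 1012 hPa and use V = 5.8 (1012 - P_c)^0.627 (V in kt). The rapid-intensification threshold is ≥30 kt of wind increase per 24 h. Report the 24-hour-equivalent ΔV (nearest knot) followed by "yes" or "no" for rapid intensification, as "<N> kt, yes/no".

V₁: ΔP = 59, V ≈ 5.8 × 59^0.627 ≈ 74.77 kt.
V₂: ΔP = 102, V ≈ 5.8 × 102^0.627 ≈ 105.40 kt.
ΔV over 18 h = 30.63 kt → 24 h equivalent = 30.63 × 24/18 ≈ 40.84 kt.
41 kt ≥ 30 kt ⇒ rapid intensification.

41 kt, yes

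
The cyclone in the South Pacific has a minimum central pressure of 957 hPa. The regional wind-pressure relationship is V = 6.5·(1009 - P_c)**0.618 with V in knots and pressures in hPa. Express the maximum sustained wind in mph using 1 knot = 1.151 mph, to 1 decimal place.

ΔP = 1009 − 957 = 52 hPa.
V ≈ 6.5 × 52^0.618 = 6.5 × 11.494 ≈ 74.714 kt.
74.714 × 1.151 ≈ 86.00 mph → 86.0 mph.

86.0 mph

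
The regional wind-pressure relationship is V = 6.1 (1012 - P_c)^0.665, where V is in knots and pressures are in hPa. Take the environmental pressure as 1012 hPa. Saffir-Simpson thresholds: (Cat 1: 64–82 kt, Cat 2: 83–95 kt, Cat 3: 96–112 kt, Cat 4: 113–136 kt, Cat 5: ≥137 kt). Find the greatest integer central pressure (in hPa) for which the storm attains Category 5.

904 hPa

Category 5 begins at V = 137 kt.
Required ΔP = (137/6.1)^(1/0.665) = 22.459^1.504 ≈ 107.69 hPa.
P_c ≤ 1012 − 107.69 = 904.31, so the highest integer P_c is 904 hPa.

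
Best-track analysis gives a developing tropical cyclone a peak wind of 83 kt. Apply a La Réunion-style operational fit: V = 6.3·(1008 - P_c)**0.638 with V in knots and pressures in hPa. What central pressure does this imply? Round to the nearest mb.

951 mb

ΔP = (V / 6.3)^(1/0.638) = (83/6.3)^1.567.
83/6.3 = 13.175; 13.175^1.567 ≈ 56.90 mb.
P_c = 1008 − 56.90 = 951.10 ≈ 951 mb.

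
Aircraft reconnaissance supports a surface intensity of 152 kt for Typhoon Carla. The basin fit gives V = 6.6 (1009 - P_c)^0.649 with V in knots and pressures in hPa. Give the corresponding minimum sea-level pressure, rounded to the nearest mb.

ΔP = (V / 6.6)^(1/0.649) = (152/6.6)^1.541.
152/6.6 = 23.030; 23.030^1.541 ≈ 125.62 mb.
P_c = 1009 − 125.62 = 883.38 ≈ 883 mb.

883 mb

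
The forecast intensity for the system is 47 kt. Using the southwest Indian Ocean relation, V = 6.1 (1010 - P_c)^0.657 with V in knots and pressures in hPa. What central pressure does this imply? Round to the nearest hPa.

ΔP = (V / 6.1)^(1/0.657) = (47/6.1)^1.522.
47/6.1 = 7.705; 7.705^1.522 ≈ 22.37 hPa.
P_c = 1010 − 22.37 = 987.63 ≈ 988 hPa.

988 hPa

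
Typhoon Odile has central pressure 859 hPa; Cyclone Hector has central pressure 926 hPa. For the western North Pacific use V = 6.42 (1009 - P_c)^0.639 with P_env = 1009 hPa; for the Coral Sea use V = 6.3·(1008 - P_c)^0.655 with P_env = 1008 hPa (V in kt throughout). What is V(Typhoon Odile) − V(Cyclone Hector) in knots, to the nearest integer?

45 kt

Typhoon Odile: ΔP = 150; V ≈ 6.42 × 150^0.639 ≈ 157.78 kt.
Cyclone Hector: ΔP = 82; V ≈ 6.3 × 82^0.655 ≈ 112.95 kt.
Difference ≈ 157.78 − 112.95 = 44.83 → 45 kt.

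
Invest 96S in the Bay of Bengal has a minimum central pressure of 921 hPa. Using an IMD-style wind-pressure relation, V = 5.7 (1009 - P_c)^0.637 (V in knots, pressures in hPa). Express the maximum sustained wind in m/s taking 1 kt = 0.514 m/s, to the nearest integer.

ΔP = 1009 − 921 = 88 hPa.
V ≈ 5.7 × 88^0.637 = 5.7 × 17.323 ≈ 98.744 kt.
98.744 × 0.514 ≈ 50.75 m/s → 51 m/s.

51 m/s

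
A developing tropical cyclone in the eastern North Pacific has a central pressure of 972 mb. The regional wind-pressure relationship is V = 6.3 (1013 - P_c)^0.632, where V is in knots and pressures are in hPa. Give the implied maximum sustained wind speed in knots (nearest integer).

ΔP = 1013 − 972 = 41 mb.
41^0.632 ≈ 10.454.
V ≈ 6.3 × 10.454 ≈ 65.9 kt.

66 kt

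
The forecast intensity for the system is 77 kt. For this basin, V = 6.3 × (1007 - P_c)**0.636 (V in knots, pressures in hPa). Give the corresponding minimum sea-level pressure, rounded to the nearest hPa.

956 hPa

ΔP = (V / 6.3)^(1/0.636) = (77/6.3)^1.572.
77/6.3 = 12.222; 12.222^1.572 ≈ 51.21 hPa.
P_c = 1007 − 51.21 = 955.79 ≈ 956 hPa.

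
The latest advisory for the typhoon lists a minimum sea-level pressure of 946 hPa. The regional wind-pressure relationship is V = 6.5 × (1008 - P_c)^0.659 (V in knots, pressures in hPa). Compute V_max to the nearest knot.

ΔP = 1008 − 946 = 62 hPa.
62^0.659 ≈ 15.177.
V ≈ 6.5 × 15.177 ≈ 98.7 kt.

99 kt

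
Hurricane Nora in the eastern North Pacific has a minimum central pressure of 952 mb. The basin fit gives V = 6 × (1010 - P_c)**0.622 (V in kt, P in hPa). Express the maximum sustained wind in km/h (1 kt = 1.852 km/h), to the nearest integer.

ΔP = 1010 − 952 = 58 mb.
V ≈ 6 × 58^0.622 = 6 × 12.498 ≈ 74.990 kt.
74.990 × 1.852 ≈ 138.88 km/h → 139 km/h.

139 km/h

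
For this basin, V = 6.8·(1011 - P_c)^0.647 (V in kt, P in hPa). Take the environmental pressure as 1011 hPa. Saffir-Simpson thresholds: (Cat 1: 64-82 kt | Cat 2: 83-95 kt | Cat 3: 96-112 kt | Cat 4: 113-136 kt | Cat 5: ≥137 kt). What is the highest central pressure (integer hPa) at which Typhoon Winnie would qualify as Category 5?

907 hPa

Category 5 begins at V = 137 kt.
Required ΔP = (137/6.8)^(1/0.647) = 20.147^1.546 ≈ 103.70 hPa.
P_c ≤ 1011 − 103.70 = 907.30, so the highest integer P_c is 907 hPa.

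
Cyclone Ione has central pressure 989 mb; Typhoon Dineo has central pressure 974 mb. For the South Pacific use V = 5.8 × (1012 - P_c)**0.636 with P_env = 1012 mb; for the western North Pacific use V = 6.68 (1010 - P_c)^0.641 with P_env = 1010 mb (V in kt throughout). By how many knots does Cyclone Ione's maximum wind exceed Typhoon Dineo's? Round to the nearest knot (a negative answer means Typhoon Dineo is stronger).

Cyclone Ione: ΔP = 23; V ≈ 5.8 × 23^0.636 ≈ 42.61 kt.
Typhoon Dineo: ΔP = 36; V ≈ 6.68 × 36^0.641 ≈ 66.43 kt.
Difference ≈ 42.61 − 66.43 = -23.82 → -24 kt.

-24 kt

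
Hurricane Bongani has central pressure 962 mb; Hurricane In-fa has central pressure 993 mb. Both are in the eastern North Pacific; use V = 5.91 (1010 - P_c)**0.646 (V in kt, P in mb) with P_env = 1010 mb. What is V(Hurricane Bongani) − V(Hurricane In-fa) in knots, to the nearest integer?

Hurricane Bongani: ΔP = 48; V ≈ 5.91 × 48^0.646 ≈ 72.06 kt.
Hurricane In-fa: ΔP = 17; V ≈ 5.91 × 17^0.646 ≈ 36.85 kt.
Difference ≈ 72.06 − 36.85 = 35.21 → 35 kt.

35 kt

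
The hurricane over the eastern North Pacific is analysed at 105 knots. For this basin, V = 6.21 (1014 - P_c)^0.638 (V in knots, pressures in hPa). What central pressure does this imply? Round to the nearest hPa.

930 hPa

ΔP = (V / 6.21)^(1/0.638) = (105/6.21)^1.567.
105/6.21 = 16.908; 16.908^1.567 ≈ 84.12 hPa.
P_c = 1014 − 84.12 = 929.88 ≈ 930 hPa.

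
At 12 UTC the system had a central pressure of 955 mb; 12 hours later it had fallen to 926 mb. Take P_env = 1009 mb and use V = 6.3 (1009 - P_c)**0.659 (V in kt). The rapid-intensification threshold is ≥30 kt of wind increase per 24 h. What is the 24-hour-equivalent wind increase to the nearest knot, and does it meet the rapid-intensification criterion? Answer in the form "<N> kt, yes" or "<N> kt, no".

V₁: ΔP = 54, V ≈ 6.3 × 54^0.659 ≈ 87.29 kt.
V₂: ΔP = 83, V ≈ 6.3 × 83^0.659 ≈ 115.88 kt.
ΔV over 12 h = 28.59 kt → 24 h equivalent = 28.59 × 24/12 ≈ 57.18 kt.
57 kt ≥ 30 kt ⇒ rapid intensification.

57 kt, yes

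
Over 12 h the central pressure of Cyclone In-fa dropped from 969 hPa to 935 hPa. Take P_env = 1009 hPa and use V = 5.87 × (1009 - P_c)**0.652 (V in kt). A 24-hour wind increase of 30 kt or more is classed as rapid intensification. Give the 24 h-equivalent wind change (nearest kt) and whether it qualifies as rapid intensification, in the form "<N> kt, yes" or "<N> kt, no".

V₁: ΔP = 40, V ≈ 5.87 × 40^0.652 ≈ 65.04 kt.
V₂: ΔP = 74, V ≈ 5.87 × 74^0.652 ≈ 97.14 kt.
ΔV over 12 h = 32.10 kt → 24 h equivalent = 32.10 × 24/12 ≈ 64.20 kt.
64 kt ≥ 30 kt ⇒ rapid intensification.

64 kt, yes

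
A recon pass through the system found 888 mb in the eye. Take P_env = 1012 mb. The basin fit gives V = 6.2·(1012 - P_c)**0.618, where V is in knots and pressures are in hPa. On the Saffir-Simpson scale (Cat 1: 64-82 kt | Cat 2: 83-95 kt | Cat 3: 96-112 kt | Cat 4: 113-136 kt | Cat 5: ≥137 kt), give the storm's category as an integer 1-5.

ΔP = 1012 − 888 = 124 mb.
V ≈ 6.2 × 124^0.618 = 6.2 × 19.67 ≈ 122 kt.
122 kt falls in the Category 4 band.

4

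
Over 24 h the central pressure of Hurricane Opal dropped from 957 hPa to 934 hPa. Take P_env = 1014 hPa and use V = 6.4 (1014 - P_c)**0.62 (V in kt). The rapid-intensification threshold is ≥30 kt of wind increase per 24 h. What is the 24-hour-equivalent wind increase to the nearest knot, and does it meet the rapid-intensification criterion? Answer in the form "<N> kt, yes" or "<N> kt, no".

V₁: ΔP = 57, V ≈ 6.4 × 57^0.62 ≈ 78.49 kt.
V₂: ΔP = 80, V ≈ 6.4 × 80^0.62 ≈ 96.85 kt.
ΔV over 24 h = 18.36 kt → 24 h equivalent = 18.36 × 24/24 ≈ 18.36 kt.
18 kt < 30 kt ⇒ not rapid intensification.

18 kt, no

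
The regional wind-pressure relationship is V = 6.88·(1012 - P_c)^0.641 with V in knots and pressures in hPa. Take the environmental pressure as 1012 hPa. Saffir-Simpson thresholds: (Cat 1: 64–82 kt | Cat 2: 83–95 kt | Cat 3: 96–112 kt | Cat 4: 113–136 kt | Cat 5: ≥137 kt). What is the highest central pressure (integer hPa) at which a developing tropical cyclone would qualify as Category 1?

Category 1 begins at V = 64 kt.
Required ΔP = (64/6.88)^(1/0.641) = 9.302^1.560 ≈ 32.44 hPa.
P_c ≤ 1012 − 32.44 = 979.56, so the highest integer P_c is 979 hPa.

979 hPa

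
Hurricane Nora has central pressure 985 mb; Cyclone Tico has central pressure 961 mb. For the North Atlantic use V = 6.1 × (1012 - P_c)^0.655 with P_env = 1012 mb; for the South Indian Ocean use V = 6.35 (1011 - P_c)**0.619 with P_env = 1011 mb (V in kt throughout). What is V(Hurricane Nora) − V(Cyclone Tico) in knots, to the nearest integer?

-19 kt

Hurricane Nora: ΔP = 27; V ≈ 6.1 × 27^0.655 ≈ 52.83 kt.
Cyclone Tico: ΔP = 50; V ≈ 6.35 × 50^0.619 ≈ 71.52 kt.
Difference ≈ 52.83 − 71.52 = -18.69 → -19 kt.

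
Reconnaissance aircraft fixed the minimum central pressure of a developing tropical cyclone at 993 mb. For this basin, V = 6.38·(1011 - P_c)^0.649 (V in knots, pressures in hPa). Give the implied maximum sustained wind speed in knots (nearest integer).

ΔP = 1011 − 993 = 18 mb.
18^0.649 ≈ 6.526.
V ≈ 6.38 × 6.526 ≈ 41.6 kt.

42 kt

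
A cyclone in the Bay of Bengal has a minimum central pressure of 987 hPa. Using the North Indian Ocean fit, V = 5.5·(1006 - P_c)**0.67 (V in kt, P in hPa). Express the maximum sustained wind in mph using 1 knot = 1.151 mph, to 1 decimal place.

45.5 mph

ΔP = 1006 − 987 = 19 hPa.
V ≈ 5.5 × 19^0.67 = 5.5 × 7.191 ≈ 39.548 kt.
39.548 × 1.151 ≈ 45.52 mph → 45.5 mph.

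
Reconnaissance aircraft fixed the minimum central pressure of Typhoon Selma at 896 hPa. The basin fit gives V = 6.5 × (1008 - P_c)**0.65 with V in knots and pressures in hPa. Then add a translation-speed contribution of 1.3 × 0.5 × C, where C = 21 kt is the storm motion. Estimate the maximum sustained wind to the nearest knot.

ΔP = 1008 − 896 = 112 hPa.
112^0.65 ≈ 21.478.
V ≈ 6.5 × 21.478 ≈ 139.6 kt.
Translation term: 1.3 × 0.5 × 21 = 13.65 kt.
Corrected V ≈ 153.25 kt → 153 kt.

153 kt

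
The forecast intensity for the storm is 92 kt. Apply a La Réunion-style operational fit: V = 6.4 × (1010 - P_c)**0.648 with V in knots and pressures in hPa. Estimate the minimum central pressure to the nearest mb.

949 mb

ΔP = (V / 6.4)^(1/0.648) = (92/6.4)^1.543.
92/6.4 = 14.375; 14.375^1.543 ≈ 61.15 mb.
P_c = 1010 − 61.15 = 948.85 ≈ 949 mb.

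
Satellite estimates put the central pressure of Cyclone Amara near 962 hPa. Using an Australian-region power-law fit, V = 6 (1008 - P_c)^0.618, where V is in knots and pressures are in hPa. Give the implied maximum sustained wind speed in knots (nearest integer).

ΔP = 1008 − 962 = 46 hPa.
46^0.618 ≈ 10.656.
V ≈ 6 × 10.656 ≈ 63.9 kt.

64 kt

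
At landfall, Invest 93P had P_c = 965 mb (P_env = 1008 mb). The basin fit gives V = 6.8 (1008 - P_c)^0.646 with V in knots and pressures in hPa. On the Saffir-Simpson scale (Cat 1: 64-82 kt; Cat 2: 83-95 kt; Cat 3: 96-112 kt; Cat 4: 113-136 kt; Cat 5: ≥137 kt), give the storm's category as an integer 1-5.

ΔP = 1008 − 965 = 43 mb.
V ≈ 6.8 × 43^0.646 = 6.8 × 11.36 ≈ 77 kt.
77 kt falls in the Category 1 band.

1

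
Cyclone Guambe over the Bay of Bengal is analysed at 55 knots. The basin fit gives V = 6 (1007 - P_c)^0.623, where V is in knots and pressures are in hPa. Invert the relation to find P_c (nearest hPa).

972 hPa

ΔP = (V / 6)^(1/0.623) = (55/6)^1.605.
55/6 = 9.167; 9.167^1.605 ≈ 35.03 hPa.
P_c = 1007 − 35.03 = 971.97 ≈ 972 hPa.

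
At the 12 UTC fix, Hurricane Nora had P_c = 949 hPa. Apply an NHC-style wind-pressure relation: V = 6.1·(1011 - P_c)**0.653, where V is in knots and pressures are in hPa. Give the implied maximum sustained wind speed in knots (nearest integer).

ΔP = 1011 − 949 = 62 hPa.
62^0.653 ≈ 14.806.
V ≈ 6.1 × 14.806 ≈ 90.3 kt.

90 kt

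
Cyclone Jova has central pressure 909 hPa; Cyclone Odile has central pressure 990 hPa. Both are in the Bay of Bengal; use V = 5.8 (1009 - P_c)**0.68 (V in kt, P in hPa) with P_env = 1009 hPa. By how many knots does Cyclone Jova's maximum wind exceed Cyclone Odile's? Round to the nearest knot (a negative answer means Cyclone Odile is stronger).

Cyclone Jova: ΔP = 100; V ≈ 5.8 × 100^0.68 ≈ 132.87 kt.
Cyclone Odile: ΔP = 19; V ≈ 5.8 × 19^0.68 ≈ 42.95 kt.
Difference ≈ 132.87 − 42.95 = 89.92 → 90 kt.

90 kt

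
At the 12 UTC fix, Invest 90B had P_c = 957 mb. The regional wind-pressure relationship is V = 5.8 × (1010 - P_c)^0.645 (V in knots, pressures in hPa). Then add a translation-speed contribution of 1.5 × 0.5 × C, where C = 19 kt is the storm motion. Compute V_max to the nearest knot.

89 kt

ΔP = 1010 − 957 = 53 mb.
53^0.645 ≈ 12.947.
V ≈ 5.8 × 12.947 ≈ 75.1 kt.
Translation term: 1.5 × 0.5 × 19 = 14.25 kt.
Corrected V ≈ 89.35 kt → 89 kt.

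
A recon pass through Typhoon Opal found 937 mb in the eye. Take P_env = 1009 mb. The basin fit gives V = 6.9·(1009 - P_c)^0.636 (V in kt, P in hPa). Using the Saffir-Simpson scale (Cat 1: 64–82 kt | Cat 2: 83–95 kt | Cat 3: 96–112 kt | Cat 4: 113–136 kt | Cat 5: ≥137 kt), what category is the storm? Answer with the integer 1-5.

ΔP = 1009 − 937 = 72 mb.
V ≈ 6.9 × 72^0.636 = 6.9 × 15.18 ≈ 105 kt.
105 kt falls in the Category 3 band.

3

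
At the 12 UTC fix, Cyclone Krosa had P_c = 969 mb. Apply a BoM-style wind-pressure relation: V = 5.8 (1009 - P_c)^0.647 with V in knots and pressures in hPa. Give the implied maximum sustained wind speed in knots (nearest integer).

ΔP = 1009 − 969 = 40 mb.
40^0.647 ≈ 10.878.
V ≈ 5.8 × 10.878 ≈ 63.1 kt.

63 kt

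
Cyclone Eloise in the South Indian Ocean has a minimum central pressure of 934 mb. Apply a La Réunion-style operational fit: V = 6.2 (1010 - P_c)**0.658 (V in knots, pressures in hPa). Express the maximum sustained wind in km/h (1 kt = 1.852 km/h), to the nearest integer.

198 km/h

ΔP = 1010 − 934 = 76 mb.
V ≈ 6.2 × 76^0.658 = 6.2 × 17.281 ≈ 107.144 kt.
107.144 × 1.852 ≈ 198.43 km/h → 198 km/h.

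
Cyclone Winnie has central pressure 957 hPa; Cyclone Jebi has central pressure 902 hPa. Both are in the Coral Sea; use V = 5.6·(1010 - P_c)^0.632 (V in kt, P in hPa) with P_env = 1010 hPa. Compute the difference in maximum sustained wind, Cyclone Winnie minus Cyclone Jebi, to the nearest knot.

Cyclone Winnie: ΔP = 53; V ≈ 5.6 × 53^0.632 ≈ 68.85 kt.
Cyclone Jebi: ΔP = 108; V ≈ 5.6 × 108^0.632 ≈ 107.97 kt.
Difference ≈ 68.85 − 107.97 = -39.12 → -39 kt.

-39 kt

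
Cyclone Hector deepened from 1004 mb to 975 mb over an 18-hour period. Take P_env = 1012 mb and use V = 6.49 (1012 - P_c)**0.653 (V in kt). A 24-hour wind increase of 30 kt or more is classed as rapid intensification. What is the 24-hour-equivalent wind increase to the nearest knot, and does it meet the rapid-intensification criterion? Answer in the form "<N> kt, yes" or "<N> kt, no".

V₁: ΔP = 8, V ≈ 6.49 × 8^0.653 ≈ 25.23 kt.
V₂: ΔP = 37, V ≈ 6.49 × 37^0.653 ≈ 68.59 kt.
ΔV over 18 h = 43.36 kt → 24 h equivalent = 43.36 × 24/18 ≈ 57.81 kt.
58 kt ≥ 30 kt ⇒ rapid intensification.

58 kt, yes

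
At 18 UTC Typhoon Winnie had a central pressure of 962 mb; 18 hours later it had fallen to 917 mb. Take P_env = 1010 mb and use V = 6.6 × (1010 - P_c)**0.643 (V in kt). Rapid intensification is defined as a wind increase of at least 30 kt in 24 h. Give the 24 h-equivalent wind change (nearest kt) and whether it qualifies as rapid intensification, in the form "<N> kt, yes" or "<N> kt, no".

V₁: ΔP = 48, V ≈ 6.6 × 48^0.643 ≈ 79.54 kt.
V₂: ΔP = 93, V ≈ 6.6 × 93^0.643 ≈ 121.70 kt.
ΔV over 18 h = 42.16 kt → 24 h equivalent = 42.16 × 24/18 ≈ 56.21 kt.
56 kt ≥ 30 kt ⇒ rapid intensification.

56 kt, yes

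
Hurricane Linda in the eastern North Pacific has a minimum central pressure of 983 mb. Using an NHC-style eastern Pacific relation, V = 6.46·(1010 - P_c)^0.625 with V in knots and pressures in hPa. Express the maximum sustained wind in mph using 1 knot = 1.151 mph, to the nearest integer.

58 mph

ΔP = 1010 − 983 = 27 mb.
V ≈ 6.46 × 27^0.625 = 6.46 × 7.845 ≈ 50.680 kt.
50.680 × 1.151 ≈ 58.33 mph → 58 mph.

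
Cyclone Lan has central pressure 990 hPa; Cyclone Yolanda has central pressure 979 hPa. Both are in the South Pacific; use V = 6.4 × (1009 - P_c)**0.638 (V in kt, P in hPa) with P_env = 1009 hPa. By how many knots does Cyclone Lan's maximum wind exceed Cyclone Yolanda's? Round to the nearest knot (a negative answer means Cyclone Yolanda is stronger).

Cyclone Lan: ΔP = 19; V ≈ 6.4 × 19^0.638 ≈ 41.88 kt.
Cyclone Yolanda: ΔP = 30; V ≈ 6.4 × 30^0.638 ≈ 56.05 kt.
Difference ≈ 41.88 − 56.05 = -14.17 → -14 kt.

-14 kt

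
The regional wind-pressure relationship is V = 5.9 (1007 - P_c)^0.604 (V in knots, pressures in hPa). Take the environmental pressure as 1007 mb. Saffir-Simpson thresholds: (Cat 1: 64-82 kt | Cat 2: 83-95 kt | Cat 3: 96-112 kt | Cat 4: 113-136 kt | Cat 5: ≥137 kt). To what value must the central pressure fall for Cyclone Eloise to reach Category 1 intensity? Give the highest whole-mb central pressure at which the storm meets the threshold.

955 mb

Category 1 begins at V = 64 kt.
Required ΔP = (64/5.9)^(1/0.604) = 10.847^1.656 ≈ 51.77 mb.
P_c ≤ 1007 − 51.77 = 955.23, so the highest integer P_c is 955 mb.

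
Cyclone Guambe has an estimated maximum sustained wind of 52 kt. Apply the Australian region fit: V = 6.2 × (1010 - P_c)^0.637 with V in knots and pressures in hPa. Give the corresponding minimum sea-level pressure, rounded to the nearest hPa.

982 hPa

ΔP = (V / 6.2)^(1/0.637) = (52/6.2)^1.570.
52/6.2 = 8.387; 8.387^1.570 ≈ 28.18 hPa.
P_c = 1010 − 28.18 = 981.82 ≈ 982 hPa.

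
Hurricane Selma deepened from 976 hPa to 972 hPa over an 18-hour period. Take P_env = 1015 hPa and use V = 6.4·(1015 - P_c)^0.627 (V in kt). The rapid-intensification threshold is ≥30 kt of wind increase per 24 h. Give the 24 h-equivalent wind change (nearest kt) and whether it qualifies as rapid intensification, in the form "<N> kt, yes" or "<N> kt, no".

5 kt, no

V₁: ΔP = 39, V ≈ 6.4 × 39^0.627 ≈ 63.65 kt.
V₂: ΔP = 43, V ≈ 6.4 × 43^0.627 ≈ 67.67 kt.
ΔV over 18 h = 4.02 kt → 24 h equivalent = 4.02 × 24/18 ≈ 5.36 kt.
5 kt < 30 kt ⇒ not rapid intensification.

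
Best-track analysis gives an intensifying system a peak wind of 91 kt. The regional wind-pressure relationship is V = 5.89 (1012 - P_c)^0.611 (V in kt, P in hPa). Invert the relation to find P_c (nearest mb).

924 mb

ΔP = (V / 5.89)^(1/0.611) = (91/5.89)^1.637.
91/5.89 = 15.450; 15.450^1.637 ≈ 88.28 mb.
P_c = 1012 − 88.28 = 923.72 ≈ 924 mb.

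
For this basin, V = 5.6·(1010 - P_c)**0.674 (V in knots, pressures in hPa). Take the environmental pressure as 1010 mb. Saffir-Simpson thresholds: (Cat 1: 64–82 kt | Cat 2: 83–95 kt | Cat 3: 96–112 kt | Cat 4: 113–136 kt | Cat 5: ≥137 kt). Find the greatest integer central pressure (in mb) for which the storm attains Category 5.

895 mb

Category 5 begins at V = 137 kt.
Required ΔP = (137/5.6)^(1/0.674) = 24.464^1.484 ≈ 114.85 mb.
P_c ≤ 1010 − 114.85 = 895.15, so the highest integer P_c is 895 mb.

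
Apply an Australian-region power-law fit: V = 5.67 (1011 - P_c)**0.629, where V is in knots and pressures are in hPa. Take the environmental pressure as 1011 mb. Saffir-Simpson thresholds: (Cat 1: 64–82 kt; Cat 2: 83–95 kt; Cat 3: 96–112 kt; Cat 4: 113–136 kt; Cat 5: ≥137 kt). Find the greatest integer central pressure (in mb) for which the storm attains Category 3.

921 mb

Category 3 begins at V = 96 kt.
Required ΔP = (96/5.67)^(1/0.629) = 16.931^1.590 ≈ 89.83 mb.
P_c ≤ 1011 − 89.83 = 921.17, so the highest integer P_c is 921 mb.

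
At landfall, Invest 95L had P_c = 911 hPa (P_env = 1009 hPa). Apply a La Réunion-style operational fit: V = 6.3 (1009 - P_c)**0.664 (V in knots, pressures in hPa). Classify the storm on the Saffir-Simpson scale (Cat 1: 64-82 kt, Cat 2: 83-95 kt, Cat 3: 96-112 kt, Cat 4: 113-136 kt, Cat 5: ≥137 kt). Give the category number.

4

ΔP = 1009 − 911 = 98 hPa.
V ≈ 6.3 × 98^0.664 = 6.3 × 21.00 ≈ 132 kt.
132 kt falls in the Category 4 band.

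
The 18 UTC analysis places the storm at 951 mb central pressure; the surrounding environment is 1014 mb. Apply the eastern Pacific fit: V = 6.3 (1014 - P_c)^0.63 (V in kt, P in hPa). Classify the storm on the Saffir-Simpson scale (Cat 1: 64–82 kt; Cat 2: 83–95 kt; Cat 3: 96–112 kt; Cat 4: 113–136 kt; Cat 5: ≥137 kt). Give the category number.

ΔP = 1014 − 951 = 63 mb.
V ≈ 6.3 × 63^0.63 = 6.3 × 13.60 ≈ 86 kt.
86 kt falls in the Category 2 band.

2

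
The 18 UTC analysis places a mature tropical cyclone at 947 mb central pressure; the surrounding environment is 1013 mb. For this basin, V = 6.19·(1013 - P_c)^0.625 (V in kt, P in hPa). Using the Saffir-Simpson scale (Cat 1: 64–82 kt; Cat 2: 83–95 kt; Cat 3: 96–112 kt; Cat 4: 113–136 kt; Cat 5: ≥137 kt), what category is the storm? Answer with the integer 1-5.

2

ΔP = 1013 − 947 = 66 mb.
V ≈ 6.19 × 66^0.625 = 6.19 × 13.72 ≈ 85 kt.
85 kt falls in the Category 2 band.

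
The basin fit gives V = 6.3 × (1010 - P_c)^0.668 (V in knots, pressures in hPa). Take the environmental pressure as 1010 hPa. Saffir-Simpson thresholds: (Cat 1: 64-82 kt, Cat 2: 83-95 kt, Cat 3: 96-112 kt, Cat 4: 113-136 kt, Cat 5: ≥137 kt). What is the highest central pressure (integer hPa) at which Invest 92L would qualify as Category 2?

962 hPa

Category 2 begins at V = 83 kt.
Required ΔP = (83/6.3)^(1/0.668) = 13.175^1.497 ≈ 47.45 hPa.
P_c ≤ 1010 − 47.45 = 962.55, so the highest integer P_c is 962 hPa.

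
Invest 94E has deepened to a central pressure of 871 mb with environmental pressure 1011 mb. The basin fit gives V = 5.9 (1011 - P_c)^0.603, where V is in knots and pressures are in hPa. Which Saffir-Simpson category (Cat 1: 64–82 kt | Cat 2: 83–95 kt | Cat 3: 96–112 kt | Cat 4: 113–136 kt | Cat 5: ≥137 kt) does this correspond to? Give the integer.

4

ΔP = 1011 − 871 = 140 mb.
V ≈ 5.9 × 140^0.603 = 5.9 × 19.68 ≈ 116 kt.
116 kt falls in the Category 4 band.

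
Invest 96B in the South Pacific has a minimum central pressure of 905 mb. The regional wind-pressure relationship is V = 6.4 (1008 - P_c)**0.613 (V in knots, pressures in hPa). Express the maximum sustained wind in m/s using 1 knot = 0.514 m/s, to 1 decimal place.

ΔP = 1008 − 905 = 103 mb.
V ≈ 6.4 × 103^0.613 = 6.4 × 17.134 ≈ 109.660 kt.
109.660 × 0.514 ≈ 56.37 m/s → 56.4 m/s.

56.4 m/s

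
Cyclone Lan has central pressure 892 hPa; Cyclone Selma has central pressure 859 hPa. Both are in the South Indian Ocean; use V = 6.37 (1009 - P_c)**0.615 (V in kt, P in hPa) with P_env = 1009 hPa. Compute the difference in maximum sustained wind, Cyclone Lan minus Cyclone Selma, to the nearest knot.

-20 kt

Cyclone Lan: ΔP = 117; V ≈ 6.37 × 117^0.615 ≈ 119.14 kt.
Cyclone Selma: ΔP = 150; V ≈ 6.37 × 150^0.615 ≈ 138.81 kt.
Difference ≈ 119.14 − 138.81 = -19.67 → -20 kt.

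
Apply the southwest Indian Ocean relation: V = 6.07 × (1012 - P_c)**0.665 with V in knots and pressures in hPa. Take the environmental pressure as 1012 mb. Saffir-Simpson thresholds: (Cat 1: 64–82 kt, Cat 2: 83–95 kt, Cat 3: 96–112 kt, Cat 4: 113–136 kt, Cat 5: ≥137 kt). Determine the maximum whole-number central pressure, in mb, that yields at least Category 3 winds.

948 mb

Category 3 begins at V = 96 kt.
Required ΔP = (96/6.07)^(1/0.665) = 15.815^1.504 ≈ 63.55 mb.
P_c ≤ 1012 − 63.55 = 948.45, so the highest integer P_c is 948 mb.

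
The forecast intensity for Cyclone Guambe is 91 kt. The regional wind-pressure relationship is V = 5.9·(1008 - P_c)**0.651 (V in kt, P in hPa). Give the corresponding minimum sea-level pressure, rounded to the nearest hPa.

ΔP = (V / 5.9)^(1/0.651) = (91/5.9)^1.536.
91/5.9 = 15.424; 15.424^1.536 ≈ 66.86 hPa.
P_c = 1008 − 66.86 = 941.14 ≈ 941 hPa.

941 hPa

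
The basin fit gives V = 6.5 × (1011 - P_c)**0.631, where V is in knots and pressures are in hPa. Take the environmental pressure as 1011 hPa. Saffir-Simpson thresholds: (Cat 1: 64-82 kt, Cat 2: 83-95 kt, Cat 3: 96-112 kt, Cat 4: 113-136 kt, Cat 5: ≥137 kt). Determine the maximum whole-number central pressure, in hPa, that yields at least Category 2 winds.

Category 2 begins at V = 83 kt.
Required ΔP = (83/6.5)^(1/0.631) = 12.769^1.585 ≈ 56.63 hPa.
P_c ≤ 1011 − 56.63 = 954.37, so the highest integer P_c is 954 hPa.

954 hPa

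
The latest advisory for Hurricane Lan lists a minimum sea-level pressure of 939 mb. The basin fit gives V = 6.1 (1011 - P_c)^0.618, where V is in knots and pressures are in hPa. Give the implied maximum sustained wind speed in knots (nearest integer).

86 kt

ΔP = 1011 − 939 = 72 mb.
72^0.618 ≈ 14.055.
V ≈ 6.1 × 14.055 ≈ 85.7 kt.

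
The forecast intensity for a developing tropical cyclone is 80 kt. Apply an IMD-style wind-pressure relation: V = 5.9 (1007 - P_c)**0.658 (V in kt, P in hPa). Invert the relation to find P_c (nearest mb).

ΔP = (V / 5.9)^(1/0.658) = (80/5.9)^1.520.
80/5.9 = 13.559; 13.559^1.520 ≈ 52.57 mb.
P_c = 1007 − 52.57 = 954.43 ≈ 954 mb.

954 mb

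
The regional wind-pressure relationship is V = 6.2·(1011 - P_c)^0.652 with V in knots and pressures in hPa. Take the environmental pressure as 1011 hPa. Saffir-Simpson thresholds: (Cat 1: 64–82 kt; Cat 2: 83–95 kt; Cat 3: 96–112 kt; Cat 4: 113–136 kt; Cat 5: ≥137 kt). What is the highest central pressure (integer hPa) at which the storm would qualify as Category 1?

Category 1 begins at V = 64 kt.
Required ΔP = (64/6.2)^(1/0.652) = 10.323^1.534 ≈ 35.88 hPa.
P_c ≤ 1011 − 35.88 = 975.12, so the highest integer P_c is 975 hPa.

975 hPa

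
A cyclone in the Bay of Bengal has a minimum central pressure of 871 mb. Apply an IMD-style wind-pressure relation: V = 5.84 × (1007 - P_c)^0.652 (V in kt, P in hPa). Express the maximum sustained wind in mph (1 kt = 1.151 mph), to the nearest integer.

ΔP = 1007 − 871 = 136 mb.
V ≈ 5.84 × 136^0.652 = 5.84 × 24.607 ≈ 143.708 kt.
143.708 × 1.151 ≈ 165.41 mph → 165 mph.

165 mph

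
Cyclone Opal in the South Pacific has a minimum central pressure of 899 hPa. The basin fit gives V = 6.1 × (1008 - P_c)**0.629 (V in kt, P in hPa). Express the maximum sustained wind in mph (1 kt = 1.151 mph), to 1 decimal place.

ΔP = 1008 − 899 = 109 hPa.
V ≈ 6.1 × 109^0.629 = 6.1 × 19.122 ≈ 116.646 kt.
116.646 × 1.151 ≈ 134.26 mph → 134.3 mph.

134.3 mph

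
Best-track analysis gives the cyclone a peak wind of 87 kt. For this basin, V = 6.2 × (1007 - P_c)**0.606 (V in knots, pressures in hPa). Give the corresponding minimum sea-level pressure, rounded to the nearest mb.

ΔP = (V / 6.2)^(1/0.606) = (87/6.2)^1.650.
87/6.2 = 14.032; 14.032^1.650 ≈ 78.15 mb.
P_c = 1007 − 78.15 = 928.85 ≈ 929 mb.

929 mb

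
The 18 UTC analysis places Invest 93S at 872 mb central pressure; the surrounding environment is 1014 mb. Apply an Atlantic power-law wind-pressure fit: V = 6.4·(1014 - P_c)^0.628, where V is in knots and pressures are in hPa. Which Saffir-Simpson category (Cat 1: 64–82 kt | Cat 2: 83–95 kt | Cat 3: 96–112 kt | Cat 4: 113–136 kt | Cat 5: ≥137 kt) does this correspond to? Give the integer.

ΔP = 1014 − 872 = 142 mb.
V ≈ 6.4 × 142^0.628 = 6.4 × 22.47 ≈ 144 kt.
144 kt falls in the Category 5 band.

5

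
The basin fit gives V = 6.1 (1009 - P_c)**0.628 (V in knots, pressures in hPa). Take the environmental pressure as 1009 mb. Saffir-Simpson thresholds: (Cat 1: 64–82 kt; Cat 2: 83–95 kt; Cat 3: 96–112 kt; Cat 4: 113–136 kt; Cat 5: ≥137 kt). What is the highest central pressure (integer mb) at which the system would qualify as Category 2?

945 mb

Category 2 begins at V = 83 kt.
Required ΔP = (83/6.1)^(1/0.628) = 13.607^1.592 ≈ 63.88 mb.
P_c ≤ 1009 − 63.88 = 945.12, so the highest integer P_c is 945 mb.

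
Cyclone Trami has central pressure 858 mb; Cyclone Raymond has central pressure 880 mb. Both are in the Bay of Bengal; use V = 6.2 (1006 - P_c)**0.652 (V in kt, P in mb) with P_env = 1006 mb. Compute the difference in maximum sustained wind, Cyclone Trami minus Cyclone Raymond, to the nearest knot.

16 kt

Cyclone Trami: ΔP = 148; V ≈ 6.2 × 148^0.652 ≈ 161.21 kt.
Cyclone Raymond: ΔP = 126; V ≈ 6.2 × 126^0.652 ≈ 145.16 kt.
Difference ≈ 161.21 − 145.16 = 16.05 → 16 kt.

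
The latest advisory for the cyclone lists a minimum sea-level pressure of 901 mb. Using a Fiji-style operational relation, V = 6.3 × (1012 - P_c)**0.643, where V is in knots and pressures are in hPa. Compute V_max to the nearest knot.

ΔP = 1012 − 901 = 111 mb.
111^0.643 ≈ 20.661.
V ≈ 6.3 × 20.661 ≈ 130.2 kt.

130 kt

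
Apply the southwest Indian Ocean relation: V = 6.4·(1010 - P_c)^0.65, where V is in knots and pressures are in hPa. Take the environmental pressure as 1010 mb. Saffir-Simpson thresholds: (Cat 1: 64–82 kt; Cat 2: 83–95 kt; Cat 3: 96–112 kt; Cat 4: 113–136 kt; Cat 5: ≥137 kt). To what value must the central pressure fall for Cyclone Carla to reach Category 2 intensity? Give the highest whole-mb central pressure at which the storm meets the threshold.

Category 2 begins at V = 83 kt.
Required ΔP = (83/6.4)^(1/0.65) = 12.969^1.538 ≈ 51.54 mb.
P_c ≤ 1010 − 51.54 = 958.46, so the highest integer P_c is 958 mb.

958 mb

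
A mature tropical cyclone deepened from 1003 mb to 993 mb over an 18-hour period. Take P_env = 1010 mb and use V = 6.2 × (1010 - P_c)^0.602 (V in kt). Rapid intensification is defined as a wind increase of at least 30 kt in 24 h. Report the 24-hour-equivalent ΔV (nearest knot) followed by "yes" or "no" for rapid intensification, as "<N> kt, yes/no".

V₁: ΔP = 7, V ≈ 6.2 × 7^0.602 ≈ 20.01 kt.
V₂: ΔP = 17, V ≈ 6.2 × 17^0.602 ≈ 34.13 kt.
ΔV over 18 h = 14.12 kt → 24 h equivalent = 14.12 × 24/18 ≈ 18.83 kt.
19 kt < 30 kt ⇒ not rapid intensification.

19 kt, no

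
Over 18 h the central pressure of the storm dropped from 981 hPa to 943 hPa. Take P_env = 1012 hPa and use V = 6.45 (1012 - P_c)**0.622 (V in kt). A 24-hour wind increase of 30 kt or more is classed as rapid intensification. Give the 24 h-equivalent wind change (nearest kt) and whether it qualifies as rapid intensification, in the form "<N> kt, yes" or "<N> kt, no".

V₁: ΔP = 31, V ≈ 6.45 × 31^0.622 ≈ 54.60 kt.
V₂: ΔP = 69, V ≈ 6.45 × 69^0.622 ≈ 89.81 kt.
ΔV over 18 h = 35.21 kt → 24 h equivalent = 35.21 × 24/18 ≈ 46.95 kt.
47 kt ≥ 30 kt ⇒ rapid intensification.

47 kt, yes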